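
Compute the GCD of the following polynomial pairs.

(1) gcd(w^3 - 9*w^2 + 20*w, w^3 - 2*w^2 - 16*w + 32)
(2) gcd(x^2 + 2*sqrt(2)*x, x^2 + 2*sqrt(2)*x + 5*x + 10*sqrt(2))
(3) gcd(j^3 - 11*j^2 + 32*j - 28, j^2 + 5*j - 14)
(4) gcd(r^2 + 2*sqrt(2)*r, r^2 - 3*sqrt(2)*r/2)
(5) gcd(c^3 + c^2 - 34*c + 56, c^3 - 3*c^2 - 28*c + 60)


(1) = w - 4
(2) = gcd(x*(x + 2*sqrt(2)), (x + 5)*(x + 2*sqrt(2))) = x + 2*sqrt(2)
(3) = j - 2
(4) = gcd(r*(r + 2*sqrt(2)), r*(r - 3*sqrt(2)/2)) = r
(5) = c - 2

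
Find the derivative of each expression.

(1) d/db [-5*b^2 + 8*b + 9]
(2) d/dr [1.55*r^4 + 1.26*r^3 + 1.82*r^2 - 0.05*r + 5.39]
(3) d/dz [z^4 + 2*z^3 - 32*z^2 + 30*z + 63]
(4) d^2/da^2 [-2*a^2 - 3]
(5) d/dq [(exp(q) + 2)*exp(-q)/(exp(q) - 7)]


(1) = 8 - 10*b
(2) = 6.2*r^3 + 3.78*r^2 + 3.64*r - 0.05
(3) = 4*z^3 + 6*z^2 - 64*z + 30
(4) = -4
(5) = (-exp(2*q) - 4*exp(q) + 14)*exp(-q)/(exp(2*q) - 14*exp(q) + 49)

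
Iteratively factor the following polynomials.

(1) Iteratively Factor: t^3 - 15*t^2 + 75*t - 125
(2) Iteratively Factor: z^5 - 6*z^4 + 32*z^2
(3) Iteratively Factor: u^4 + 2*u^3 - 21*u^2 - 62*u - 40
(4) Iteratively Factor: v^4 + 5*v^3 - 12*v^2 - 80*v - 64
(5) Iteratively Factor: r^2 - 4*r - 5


(1) = (t - 5)*(t^2 - 10*t + 25) = (t - 5)^2*(t - 5)
(2) = (z)*(z^4 - 6*z^3 + 32*z) = z*(z + 2)*(z^3 - 8*z^2 + 16*z) = z^2*(z + 2)*(z^2 - 8*z + 16) = z^2*(z - 4)*(z + 2)*(z - 4)
(3) = (u - 5)*(u^3 + 7*u^2 + 14*u + 8) = (u - 5)*(u + 4)*(u^2 + 3*u + 2) = (u - 5)*(u + 1)*(u + 4)*(u + 2)
(4) = (v - 4)*(v^3 + 9*v^2 + 24*v + 16) = (v - 4)*(v + 4)*(v^2 + 5*v + 4) = (v - 4)*(v + 4)^2*(v + 1)
(5) = (r - 5)*(r + 1)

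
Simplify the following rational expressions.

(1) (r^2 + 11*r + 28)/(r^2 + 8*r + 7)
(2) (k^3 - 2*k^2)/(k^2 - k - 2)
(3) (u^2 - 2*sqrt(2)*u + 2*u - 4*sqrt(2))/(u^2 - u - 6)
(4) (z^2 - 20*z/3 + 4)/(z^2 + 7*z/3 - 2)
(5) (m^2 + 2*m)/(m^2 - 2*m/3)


(1) = (r + 4)/(r + 1)
(2) = k^2/(k + 1)
(3) = (u - 2*sqrt(2))/(u - 3)
(4) = (z - 6)/(z + 3)
(5) = (3*m + 6)/(3*m - 2)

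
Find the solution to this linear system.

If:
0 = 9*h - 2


Then:
h = 2/9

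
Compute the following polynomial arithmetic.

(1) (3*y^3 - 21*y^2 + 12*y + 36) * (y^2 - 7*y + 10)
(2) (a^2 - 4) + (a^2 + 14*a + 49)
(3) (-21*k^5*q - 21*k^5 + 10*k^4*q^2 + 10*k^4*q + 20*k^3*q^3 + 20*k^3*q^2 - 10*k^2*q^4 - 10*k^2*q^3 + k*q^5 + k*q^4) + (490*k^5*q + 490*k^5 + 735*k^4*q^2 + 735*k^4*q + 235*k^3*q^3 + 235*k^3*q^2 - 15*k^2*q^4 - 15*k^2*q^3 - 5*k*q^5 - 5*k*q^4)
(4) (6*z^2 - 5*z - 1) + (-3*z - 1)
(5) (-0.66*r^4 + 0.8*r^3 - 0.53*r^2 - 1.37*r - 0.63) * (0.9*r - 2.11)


(1) = 3*y^5 - 42*y^4 + 189*y^3 - 258*y^2 - 132*y + 360
(2) = 2*a^2 + 14*a + 45
(3) = 469*k^5*q + 469*k^5 + 745*k^4*q^2 + 745*k^4*q + 255*k^3*q^3 + 255*k^3*q^2 - 25*k^2*q^4 - 25*k^2*q^3 - 4*k*q^5 - 4*k*q^4
(4) = 6*z^2 - 8*z - 2
(5) = -0.594*r^5 + 2.1126*r^4 - 2.165*r^3 - 0.1147*r^2 + 2.3237*r + 1.3293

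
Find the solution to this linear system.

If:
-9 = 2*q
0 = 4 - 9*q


Then:
No Solution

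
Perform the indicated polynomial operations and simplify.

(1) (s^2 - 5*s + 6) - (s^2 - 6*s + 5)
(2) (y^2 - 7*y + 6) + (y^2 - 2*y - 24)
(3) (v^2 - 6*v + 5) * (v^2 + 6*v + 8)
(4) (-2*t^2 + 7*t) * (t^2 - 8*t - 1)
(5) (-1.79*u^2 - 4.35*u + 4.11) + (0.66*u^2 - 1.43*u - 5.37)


(1) = s + 1
(2) = 2*y^2 - 9*y - 18
(3) = v^4 - 23*v^2 - 18*v + 40
(4) = -2*t^4 + 23*t^3 - 54*t^2 - 7*t
(5) = -1.13*u^2 - 5.78*u - 1.26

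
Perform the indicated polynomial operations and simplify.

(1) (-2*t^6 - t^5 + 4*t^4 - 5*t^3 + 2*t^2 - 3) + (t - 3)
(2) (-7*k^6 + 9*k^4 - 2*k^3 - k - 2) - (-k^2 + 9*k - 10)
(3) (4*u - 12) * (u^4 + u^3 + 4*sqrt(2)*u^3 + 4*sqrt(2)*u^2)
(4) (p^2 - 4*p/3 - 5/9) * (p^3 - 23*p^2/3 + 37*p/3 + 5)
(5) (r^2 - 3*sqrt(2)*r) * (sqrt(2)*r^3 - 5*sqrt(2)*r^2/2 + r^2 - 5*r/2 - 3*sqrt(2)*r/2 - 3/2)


(1) = -2*t^6 - t^5 + 4*t^4 - 5*t^3 + 2*t^2 + t - 6
(2) = -7*k^6 + 9*k^4 - 2*k^3 + k^2 - 10*k + 8
(3) = 4*u^5 - 8*u^4 + 16*sqrt(2)*u^4 - 32*sqrt(2)*u^3 - 12*u^3 - 48*sqrt(2)*u^2
(4) = p^5 - 9*p^4 + 22*p^3 - 194*p^2/27 - 365*p/27 - 25/9
(5) = sqrt(2)*r^5 - 5*r^4 - 5*sqrt(2)*r^4/2 - 9*sqrt(2)*r^3/2 + 25*r^3/2 + 15*r^2/2 + 15*sqrt(2)*r^2/2 + 9*sqrt(2)*r/2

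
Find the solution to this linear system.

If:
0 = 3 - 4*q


Then:
q = 3/4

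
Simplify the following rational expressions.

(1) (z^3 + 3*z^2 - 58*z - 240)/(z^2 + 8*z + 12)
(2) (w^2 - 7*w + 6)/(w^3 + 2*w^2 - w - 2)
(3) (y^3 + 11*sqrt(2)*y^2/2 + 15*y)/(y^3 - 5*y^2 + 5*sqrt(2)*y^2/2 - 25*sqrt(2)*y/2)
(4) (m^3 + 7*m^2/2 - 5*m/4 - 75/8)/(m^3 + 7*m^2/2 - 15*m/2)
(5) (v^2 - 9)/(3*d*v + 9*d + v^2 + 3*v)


(1) = (z^2 - 3*z - 40)/(z + 2)
(2) = (w - 6)/(w^2 + 3*w + 2)
(3) = (4*y + 12*sqrt(2))/(4*y - 20)
(4) = (4*m^2 + 20*m + 25)/(4*m^2 + 20*m)
(5) = (v - 3)/(3*d + v)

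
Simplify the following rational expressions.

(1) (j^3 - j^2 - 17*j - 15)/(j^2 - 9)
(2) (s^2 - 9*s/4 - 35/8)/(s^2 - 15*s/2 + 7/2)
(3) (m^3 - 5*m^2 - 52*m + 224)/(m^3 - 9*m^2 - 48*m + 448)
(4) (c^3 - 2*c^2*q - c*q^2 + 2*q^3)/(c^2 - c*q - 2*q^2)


(1) = (j^2 - 4*j - 5)/(j - 3)
(2) = (8*s^2 - 18*s - 35)/(8*s^2 - 60*s + 28)
(3) = (m - 4)/(m - 8)
(4) = c - q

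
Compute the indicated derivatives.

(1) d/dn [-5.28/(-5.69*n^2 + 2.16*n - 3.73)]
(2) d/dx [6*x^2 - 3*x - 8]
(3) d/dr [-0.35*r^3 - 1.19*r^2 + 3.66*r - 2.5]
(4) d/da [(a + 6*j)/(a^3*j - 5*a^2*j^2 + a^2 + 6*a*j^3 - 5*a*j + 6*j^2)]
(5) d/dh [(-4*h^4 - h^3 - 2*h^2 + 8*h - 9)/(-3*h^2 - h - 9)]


(1) = (11.4048 - 60.0864*n)/(5.69*n^2 - 2.16*n + 3.73)^2
(2) = 12*x - 3
(3) = -1.05*r^2 - 2.38*r + 3.66
(4) = (a^3*j - 5*a^2*j^2 + a^2 + 6*a*j^3 - 5*a*j + 6*j^2 - (a + 6*j)*(3*a^2*j - 10*a*j^2 + 2*a + 6*j^3 - 5*j))/(a^3*j - 5*a^2*j^2 + a^2 + 6*a*j^3 - 5*a*j + 6*j^2)^2
(5) = (24*h^5 + 15*h^4 + 146*h^3 + 53*h^2 - 18*h - 81)/(9*h^4 + 6*h^3 + 55*h^2 + 18*h + 81)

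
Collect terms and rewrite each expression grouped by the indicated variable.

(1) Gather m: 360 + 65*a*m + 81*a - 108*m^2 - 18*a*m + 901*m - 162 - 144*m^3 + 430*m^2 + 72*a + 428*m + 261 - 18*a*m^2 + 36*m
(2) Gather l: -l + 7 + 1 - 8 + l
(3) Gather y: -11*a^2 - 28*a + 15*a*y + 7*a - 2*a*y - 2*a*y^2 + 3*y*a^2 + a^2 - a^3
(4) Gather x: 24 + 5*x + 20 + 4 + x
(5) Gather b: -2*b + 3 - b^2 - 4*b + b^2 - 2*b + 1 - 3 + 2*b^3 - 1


(1) = 153*a - 144*m^3 + m^2*(322 - 18*a) + m*(47*a + 1365) + 459
(2) = 0
(3) = -a^3 - 10*a^2 - 2*a*y^2 - 21*a + y*(3*a^2 + 13*a)
(4) = 6*x + 48
(5) = 2*b^3 - 8*b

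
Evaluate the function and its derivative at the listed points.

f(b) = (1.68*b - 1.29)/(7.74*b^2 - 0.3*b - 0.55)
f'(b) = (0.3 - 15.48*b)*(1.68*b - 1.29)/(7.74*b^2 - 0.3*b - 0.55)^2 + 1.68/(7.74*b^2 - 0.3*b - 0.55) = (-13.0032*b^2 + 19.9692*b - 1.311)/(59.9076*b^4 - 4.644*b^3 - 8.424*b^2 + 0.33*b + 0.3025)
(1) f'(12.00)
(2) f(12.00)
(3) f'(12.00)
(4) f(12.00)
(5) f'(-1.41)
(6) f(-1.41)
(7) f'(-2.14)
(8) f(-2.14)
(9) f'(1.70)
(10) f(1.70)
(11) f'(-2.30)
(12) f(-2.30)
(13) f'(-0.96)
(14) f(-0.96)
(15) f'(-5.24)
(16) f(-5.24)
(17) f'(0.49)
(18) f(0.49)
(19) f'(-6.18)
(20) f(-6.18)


(1) = -0.00
(2) = 0.02
(3) = -0.00
(4) = 0.02
(5) = -0.24
(6) = -0.24
(7) = -0.08
(8) = -0.14
(9) = -0.01
(10) = 0.07
(11) = -0.07
(12) = -0.13
(13) = -0.69
(14) = -0.42
(15) = -0.01
(16) = -0.05
(17) = 3.97
(18) = -0.40
(19) = -0.01
(20) = -0.04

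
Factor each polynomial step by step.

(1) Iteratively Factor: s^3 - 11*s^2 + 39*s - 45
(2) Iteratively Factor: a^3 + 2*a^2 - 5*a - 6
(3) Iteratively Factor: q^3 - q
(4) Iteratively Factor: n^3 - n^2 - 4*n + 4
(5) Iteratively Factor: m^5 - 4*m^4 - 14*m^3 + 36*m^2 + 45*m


(1) = (s - 3)*(s^2 - 8*s + 15) = (s - 3)^2*(s - 5)
(2) = (a - 2)*(a^2 + 4*a + 3) = (a - 2)*(a + 3)*(a + 1)
(3) = (q - 1)*(q^2 + q) = q*(q - 1)*(q + 1)
(4) = (n - 1)*(n^2 - 4) = (n - 2)*(n - 1)*(n + 2)
(5) = (m + 1)*(m^4 - 5*m^3 - 9*m^2 + 45*m) = m*(m + 1)*(m^3 - 5*m^2 - 9*m + 45) = m*(m - 5)*(m + 1)*(m^2 - 9) = m*(m - 5)*(m - 3)*(m + 1)*(m + 3)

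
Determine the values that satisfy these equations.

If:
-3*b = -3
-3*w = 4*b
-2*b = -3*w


Then:
No Solution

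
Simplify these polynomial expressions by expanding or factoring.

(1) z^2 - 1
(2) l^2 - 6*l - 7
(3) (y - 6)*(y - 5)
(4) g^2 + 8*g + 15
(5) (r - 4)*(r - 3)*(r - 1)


(1) = (z - 1)*(z + 1)
(2) = (l - 7)*(l + 1)
(3) = y^2 - 11*y + 30
(4) = (g + 3)*(g + 5)
(5) = r^3 - 8*r^2 + 19*r - 12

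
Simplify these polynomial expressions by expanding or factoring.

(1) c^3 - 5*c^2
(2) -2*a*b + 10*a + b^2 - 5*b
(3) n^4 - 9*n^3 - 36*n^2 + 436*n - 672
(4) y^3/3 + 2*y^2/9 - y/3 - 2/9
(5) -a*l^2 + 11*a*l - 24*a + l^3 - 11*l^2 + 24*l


(1) = c^2*(c - 5)
(2) = (-2*a + b)*(b - 5)
(3) = (n - 8)*(n - 6)*(n - 2)*(n + 7)
(4) = (y/3 + 1/3)*(y - 1)*(y + 2/3)
(5) = (-a + l)*(l - 8)*(l - 3)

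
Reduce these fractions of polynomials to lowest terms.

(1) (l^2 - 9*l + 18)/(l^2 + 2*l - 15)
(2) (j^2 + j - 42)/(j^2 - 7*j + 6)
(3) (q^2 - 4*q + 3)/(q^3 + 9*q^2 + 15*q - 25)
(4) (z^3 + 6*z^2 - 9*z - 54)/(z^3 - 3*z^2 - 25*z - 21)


(1) = (l - 6)/(l + 5)
(2) = (j + 7)/(j - 1)
(3) = (q - 3)/(q^2 + 10*q + 25)
(4) = (z^2 + 3*z - 18)/(z^2 - 6*z - 7)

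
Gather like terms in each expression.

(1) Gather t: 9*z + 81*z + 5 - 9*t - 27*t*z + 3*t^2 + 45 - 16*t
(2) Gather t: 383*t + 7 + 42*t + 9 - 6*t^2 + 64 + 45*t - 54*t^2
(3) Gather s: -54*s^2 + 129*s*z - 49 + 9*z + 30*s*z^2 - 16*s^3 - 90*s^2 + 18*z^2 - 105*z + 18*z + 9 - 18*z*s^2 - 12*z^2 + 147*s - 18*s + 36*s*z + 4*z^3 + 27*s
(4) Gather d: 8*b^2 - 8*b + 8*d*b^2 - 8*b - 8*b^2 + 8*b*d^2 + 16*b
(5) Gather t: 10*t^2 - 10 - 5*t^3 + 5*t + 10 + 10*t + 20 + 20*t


(1) = 3*t^2 + t*(-27*z - 25) + 90*z + 50
(2) = -60*t^2 + 470*t + 80
(3) = -16*s^3 + s^2*(-18*z - 144) + s*(30*z^2 + 165*z + 156) + 4*z^3 + 6*z^2 - 78*z - 40
(4) = 8*b^2*d + 8*b*d^2
(5) = -5*t^3 + 10*t^2 + 35*t + 20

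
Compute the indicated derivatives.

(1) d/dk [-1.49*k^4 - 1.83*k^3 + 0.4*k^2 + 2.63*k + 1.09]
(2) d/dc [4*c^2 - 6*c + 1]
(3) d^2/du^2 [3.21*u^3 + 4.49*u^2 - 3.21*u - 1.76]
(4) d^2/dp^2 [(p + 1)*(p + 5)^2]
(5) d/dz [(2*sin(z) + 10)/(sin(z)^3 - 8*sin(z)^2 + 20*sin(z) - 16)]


(1) = -5.96*k^3 - 5.49*k^2 + 0.8*k + 2.63
(2) = 8*c - 6
(3) = 19.26*u + 8.98
(4) = 6*p + 22
(5) = 2*(-11*sin(z) + cos(2*z) + 57)*cos(z)/((sin(z) - 4)^2*(sin(z) - 2)^3)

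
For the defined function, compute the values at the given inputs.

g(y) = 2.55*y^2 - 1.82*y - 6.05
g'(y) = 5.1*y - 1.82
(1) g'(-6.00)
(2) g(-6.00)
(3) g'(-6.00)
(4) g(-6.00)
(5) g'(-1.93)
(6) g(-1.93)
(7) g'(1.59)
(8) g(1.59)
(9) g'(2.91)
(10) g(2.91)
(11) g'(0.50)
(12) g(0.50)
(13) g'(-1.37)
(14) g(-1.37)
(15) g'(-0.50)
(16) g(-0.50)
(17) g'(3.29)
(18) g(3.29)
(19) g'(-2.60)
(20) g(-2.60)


(1) = -32.42
(2) = 96.67
(3) = -32.42
(4) = 96.67
(5) = -11.66
(6) = 6.96
(7) = 6.29
(8) = -2.50
(9) = 13.02
(10) = 10.25
(11) = 0.73
(12) = -6.32
(13) = -8.81
(14) = 1.23
(15) = -4.37
(16) = -4.50
(17) = 14.96
(18) = 15.56
(19) = -15.08
(20) = 15.92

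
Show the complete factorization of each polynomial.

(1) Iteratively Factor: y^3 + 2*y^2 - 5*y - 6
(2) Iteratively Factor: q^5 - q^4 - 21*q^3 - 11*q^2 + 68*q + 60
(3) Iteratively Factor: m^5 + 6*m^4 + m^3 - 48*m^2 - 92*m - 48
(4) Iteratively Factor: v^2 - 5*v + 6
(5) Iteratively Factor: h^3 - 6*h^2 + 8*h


(1) = (y + 1)*(y^2 + y - 6) = (y - 2)*(y + 1)*(y + 3)
(2) = (q - 2)*(q^4 + q^3 - 19*q^2 - 49*q - 30) = (q - 5)*(q - 2)*(q^3 + 6*q^2 + 11*q + 6) = (q - 5)*(q - 2)*(q + 3)*(q^2 + 3*q + 2) = (q - 5)*(q - 2)*(q + 2)*(q + 3)*(q + 1)
(3) = (m + 2)*(m^4 + 4*m^3 - 7*m^2 - 34*m - 24) = (m + 1)*(m + 2)*(m^3 + 3*m^2 - 10*m - 24) = (m - 3)*(m + 1)*(m + 2)*(m^2 + 6*m + 8) = (m - 3)*(m + 1)*(m + 2)^2*(m + 4)
(4) = (v - 3)*(v - 2)
(5) = (h - 2)*(h^2 - 4*h) = (h - 4)*(h - 2)*(h)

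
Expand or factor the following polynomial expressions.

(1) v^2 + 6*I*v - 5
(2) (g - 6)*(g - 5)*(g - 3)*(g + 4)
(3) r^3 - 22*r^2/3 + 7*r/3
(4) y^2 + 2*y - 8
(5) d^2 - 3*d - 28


(1) = (v + I)*(v + 5*I)
(2) = g^4 - 10*g^3 + 7*g^2 + 162*g - 360
(3) = r*(r - 7)*(r - 1/3)
(4) = (y - 2)*(y + 4)
(5) = (d - 7)*(d + 4)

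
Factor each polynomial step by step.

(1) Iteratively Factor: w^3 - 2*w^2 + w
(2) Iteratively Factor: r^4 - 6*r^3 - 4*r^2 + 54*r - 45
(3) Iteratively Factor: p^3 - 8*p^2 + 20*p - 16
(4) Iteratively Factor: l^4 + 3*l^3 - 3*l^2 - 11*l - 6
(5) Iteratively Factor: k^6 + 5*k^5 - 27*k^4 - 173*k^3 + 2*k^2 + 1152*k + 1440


(1) = (w - 1)*(w^2 - w) = (w - 1)^2*(w)
(2) = (r - 3)*(r^3 - 3*r^2 - 13*r + 15) = (r - 3)*(r - 1)*(r^2 - 2*r - 15) = (r - 5)*(r - 3)*(r - 1)*(r + 3)
(3) = (p - 2)*(p^2 - 6*p + 8) = (p - 4)*(p - 2)*(p - 2)
(4) = (l + 3)*(l^3 - 3*l - 2) = (l + 1)*(l + 3)*(l^2 - l - 2) = (l - 2)*(l + 1)*(l + 3)*(l + 1)
(5) = (k + 4)*(k^5 + k^4 - 31*k^3 - 49*k^2 + 198*k + 360) = (k + 2)*(k + 4)*(k^4 - k^3 - 29*k^2 + 9*k + 180) = (k + 2)*(k + 3)*(k + 4)*(k^3 - 4*k^2 - 17*k + 60) = (k - 3)*(k + 2)*(k + 3)*(k + 4)*(k^2 - k - 20) = (k - 3)*(k + 2)*(k + 3)*(k + 4)^2*(k - 5)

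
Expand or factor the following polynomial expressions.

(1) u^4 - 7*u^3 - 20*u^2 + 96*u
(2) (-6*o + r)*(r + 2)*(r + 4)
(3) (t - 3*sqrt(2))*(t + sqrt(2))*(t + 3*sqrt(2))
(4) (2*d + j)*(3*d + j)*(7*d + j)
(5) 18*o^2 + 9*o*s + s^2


(1) = u*(u - 8)*(u - 3)*(u + 4)
(2) = -6*o*r^2 - 36*o*r - 48*o + r^3 + 6*r^2 + 8*r
(3) = t^3 + sqrt(2)*t^2 - 18*t - 18*sqrt(2)
(4) = 42*d^3 + 41*d^2*j + 12*d*j^2 + j^3
(5) = (3*o + s)*(6*o + s)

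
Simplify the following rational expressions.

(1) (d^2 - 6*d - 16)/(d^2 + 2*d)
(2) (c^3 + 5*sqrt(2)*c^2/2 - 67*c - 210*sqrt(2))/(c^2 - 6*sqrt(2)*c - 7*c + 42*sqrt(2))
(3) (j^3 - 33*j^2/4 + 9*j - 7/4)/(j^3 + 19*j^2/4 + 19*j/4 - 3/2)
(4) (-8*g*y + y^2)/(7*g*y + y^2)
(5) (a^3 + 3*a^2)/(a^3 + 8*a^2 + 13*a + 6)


(1) = (d - 8)/d
(2) = (2*c^2 + 17*sqrt(2)*c + 70)/(2*c - 14)
(3) = (j^2 - 8*j + 7)/(j^2 + 5*j + 6)
(4) = (-8*g + y)/(7*g + y)
(5) = (a^3 + 3*a^2)/(a^3 + 8*a^2 + 13*a + 6)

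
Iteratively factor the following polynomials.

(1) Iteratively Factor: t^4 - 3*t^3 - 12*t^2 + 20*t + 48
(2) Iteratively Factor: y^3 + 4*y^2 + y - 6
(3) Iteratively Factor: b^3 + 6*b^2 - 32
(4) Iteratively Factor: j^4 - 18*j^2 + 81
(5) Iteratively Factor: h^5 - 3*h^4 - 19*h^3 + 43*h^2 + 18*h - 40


(1) = (t - 4)*(t^3 + t^2 - 8*t - 12) = (t - 4)*(t + 2)*(t^2 - t - 6) = (t - 4)*(t - 3)*(t + 2)*(t + 2)
(2) = (y - 1)*(y^2 + 5*y + 6) = (y - 1)*(y + 3)*(y + 2)
(3) = (b + 4)*(b^2 + 2*b - 8) = (b + 4)^2*(b - 2)
(4) = (j - 3)*(j^3 + 3*j^2 - 9*j - 27) = (j - 3)^2*(j^2 + 6*j + 9) = (j - 3)^2*(j + 3)*(j + 3)
(5) = (h - 2)*(h^4 - h^3 - 21*h^2 + h + 20) = (h - 2)*(h + 4)*(h^3 - 5*h^2 - h + 5) = (h - 2)*(h + 1)*(h + 4)*(h^2 - 6*h + 5) = (h - 5)*(h - 2)*(h + 1)*(h + 4)*(h - 1)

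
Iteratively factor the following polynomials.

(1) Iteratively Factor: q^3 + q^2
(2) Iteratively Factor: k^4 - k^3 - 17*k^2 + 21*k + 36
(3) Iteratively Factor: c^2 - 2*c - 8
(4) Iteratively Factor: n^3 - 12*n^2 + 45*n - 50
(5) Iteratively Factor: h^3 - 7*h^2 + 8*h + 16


(1) = (q)*(q^2 + q) = q^2*(q + 1)
(2) = (k + 1)*(k^3 - 2*k^2 - 15*k + 36) = (k - 3)*(k + 1)*(k^2 + k - 12) = (k - 3)*(k + 1)*(k + 4)*(k - 3)
(3) = (c + 2)*(c - 4)
(4) = (n - 5)*(n^2 - 7*n + 10) = (n - 5)*(n - 2)*(n - 5)
(5) = (h - 4)*(h^2 - 3*h - 4) = (h - 4)*(h + 1)*(h - 4)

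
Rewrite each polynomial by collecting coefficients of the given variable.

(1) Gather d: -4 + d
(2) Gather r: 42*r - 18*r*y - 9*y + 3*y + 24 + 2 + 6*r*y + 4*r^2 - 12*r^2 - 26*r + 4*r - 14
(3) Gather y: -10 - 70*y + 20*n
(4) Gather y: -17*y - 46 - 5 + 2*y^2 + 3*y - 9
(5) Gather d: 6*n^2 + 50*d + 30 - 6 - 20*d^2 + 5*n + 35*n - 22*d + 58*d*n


(1) = d - 4
(2) = -8*r^2 + r*(20 - 12*y) - 6*y + 12
(3) = 20*n - 70*y - 10
(4) = 2*y^2 - 14*y - 60
(5) = -20*d^2 + d*(58*n + 28) + 6*n^2 + 40*n + 24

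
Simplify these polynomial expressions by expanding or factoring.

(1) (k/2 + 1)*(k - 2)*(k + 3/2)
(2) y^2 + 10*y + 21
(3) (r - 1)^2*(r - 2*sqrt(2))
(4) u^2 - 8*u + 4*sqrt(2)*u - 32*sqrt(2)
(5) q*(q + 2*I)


(1) = k^3/2 + 3*k^2/4 - 2*k - 3
(2) = (y + 3)*(y + 7)
(3) = r^3 - 2*sqrt(2)*r^2 - 2*r^2 + r + 4*sqrt(2)*r - 2*sqrt(2)
(4) = (u - 8)*(u + 4*sqrt(2))
(5) = q^2 + 2*I*q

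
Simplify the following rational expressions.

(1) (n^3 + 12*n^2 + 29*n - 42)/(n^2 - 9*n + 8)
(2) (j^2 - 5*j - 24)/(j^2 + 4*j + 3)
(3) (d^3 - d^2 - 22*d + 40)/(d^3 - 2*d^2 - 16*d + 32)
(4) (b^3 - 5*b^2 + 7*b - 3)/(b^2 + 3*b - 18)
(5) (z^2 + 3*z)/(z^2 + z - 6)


(1) = (n^2 + 13*n + 42)/(n - 8)
(2) = (j - 8)/(j + 1)
(3) = (d + 5)/(d + 4)
(4) = (b^2 - 2*b + 1)/(b + 6)
(5) = z/(z - 2)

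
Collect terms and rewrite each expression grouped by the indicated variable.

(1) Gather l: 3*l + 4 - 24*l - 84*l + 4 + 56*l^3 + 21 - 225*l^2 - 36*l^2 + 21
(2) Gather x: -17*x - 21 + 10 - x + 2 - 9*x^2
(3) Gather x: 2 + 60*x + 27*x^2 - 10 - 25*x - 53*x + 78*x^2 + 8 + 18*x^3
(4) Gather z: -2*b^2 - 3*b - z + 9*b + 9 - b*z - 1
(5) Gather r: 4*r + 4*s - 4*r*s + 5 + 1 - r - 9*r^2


(1) = 56*l^3 - 261*l^2 - 105*l + 50
(2) = -9*x^2 - 18*x - 9
(3) = 18*x^3 + 105*x^2 - 18*x
(4) = -2*b^2 + 6*b + z*(-b - 1) + 8
(5) = -9*r^2 + r*(3 - 4*s) + 4*s + 6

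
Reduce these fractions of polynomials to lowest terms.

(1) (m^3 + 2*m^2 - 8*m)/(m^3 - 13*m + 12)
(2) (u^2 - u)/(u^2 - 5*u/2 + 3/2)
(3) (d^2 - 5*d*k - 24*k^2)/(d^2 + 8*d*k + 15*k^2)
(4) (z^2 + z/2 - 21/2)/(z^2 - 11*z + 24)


(1) = (m^2 - 2*m)/(m^2 - 4*m + 3)
(2) = 2*u/(2*u - 3)
(3) = (d - 8*k)/(d + 5*k)
(4) = (2*z + 7)/(2*z - 16)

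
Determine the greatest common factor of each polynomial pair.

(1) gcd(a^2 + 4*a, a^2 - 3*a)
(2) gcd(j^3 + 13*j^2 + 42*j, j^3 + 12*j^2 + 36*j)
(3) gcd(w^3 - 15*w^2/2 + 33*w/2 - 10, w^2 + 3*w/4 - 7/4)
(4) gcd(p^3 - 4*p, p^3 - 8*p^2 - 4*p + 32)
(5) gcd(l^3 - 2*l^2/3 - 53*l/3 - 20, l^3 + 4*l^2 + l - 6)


(1) = gcd(a*(a + 4), a*(a - 3)) = a
(2) = j^2 + 6*j
(3) = w - 1
(4) = p^2 - 4
(5) = l + 3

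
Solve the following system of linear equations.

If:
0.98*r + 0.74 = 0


Then:
r = -0.76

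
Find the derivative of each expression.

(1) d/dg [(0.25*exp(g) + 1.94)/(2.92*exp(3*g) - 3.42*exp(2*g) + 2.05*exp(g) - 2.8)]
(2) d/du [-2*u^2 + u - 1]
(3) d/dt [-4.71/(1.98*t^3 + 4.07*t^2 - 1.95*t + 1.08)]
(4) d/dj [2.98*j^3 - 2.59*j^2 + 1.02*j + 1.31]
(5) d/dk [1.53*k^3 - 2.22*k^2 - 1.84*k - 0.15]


(1) = (-1.46*exp(3*g) - 16.1394*exp(2*g) + 13.2696*exp(g) - 4.677)*exp(g)/(8.5264*exp(6*g) - 19.9728*exp(5*g) + 23.6684*exp(4*g) - 30.374*exp(3*g) + 23.3545*exp(2*g) - 11.48*exp(g) + 7.84)
(2) = 1 - 4*u
(3) = (27.9774*t^2 + 38.3394*t - 9.1845)/(1.98*t^3 + 4.07*t^2 - 1.95*t + 1.08)^2
(4) = 8.94*j^2 - 5.18*j + 1.02
(5) = 4.59*k^2 - 4.44*k - 1.84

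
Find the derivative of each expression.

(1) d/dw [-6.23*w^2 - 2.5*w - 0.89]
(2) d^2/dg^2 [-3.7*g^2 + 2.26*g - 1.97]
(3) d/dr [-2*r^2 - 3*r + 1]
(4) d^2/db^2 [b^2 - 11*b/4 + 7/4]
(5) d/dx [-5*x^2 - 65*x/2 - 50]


(1) = -12.46*w - 2.5
(2) = -7.40000000000000
(3) = -4*r - 3
(4) = 2
(5) = -10*x - 65/2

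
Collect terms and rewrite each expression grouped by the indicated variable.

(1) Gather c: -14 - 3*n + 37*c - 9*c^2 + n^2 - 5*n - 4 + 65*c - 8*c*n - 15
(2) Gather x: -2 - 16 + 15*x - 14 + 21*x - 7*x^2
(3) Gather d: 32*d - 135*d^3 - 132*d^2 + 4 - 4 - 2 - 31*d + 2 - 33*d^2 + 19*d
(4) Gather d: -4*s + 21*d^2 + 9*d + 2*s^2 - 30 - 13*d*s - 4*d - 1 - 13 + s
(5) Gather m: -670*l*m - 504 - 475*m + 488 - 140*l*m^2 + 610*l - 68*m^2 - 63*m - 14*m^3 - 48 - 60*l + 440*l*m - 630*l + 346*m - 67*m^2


(1) = -9*c^2 + c*(102 - 8*n) + n^2 - 8*n - 33
(2) = -7*x^2 + 36*x - 32
(3) = -135*d^3 - 165*d^2 + 20*d
(4) = 21*d^2 + d*(5 - 13*s) + 2*s^2 - 3*s - 44
(5) = -80*l - 14*m^3 + m^2*(-140*l - 135) + m*(-230*l - 192) - 64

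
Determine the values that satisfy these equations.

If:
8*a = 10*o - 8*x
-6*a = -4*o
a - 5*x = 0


Then:
a = 0
o = 0
x = 0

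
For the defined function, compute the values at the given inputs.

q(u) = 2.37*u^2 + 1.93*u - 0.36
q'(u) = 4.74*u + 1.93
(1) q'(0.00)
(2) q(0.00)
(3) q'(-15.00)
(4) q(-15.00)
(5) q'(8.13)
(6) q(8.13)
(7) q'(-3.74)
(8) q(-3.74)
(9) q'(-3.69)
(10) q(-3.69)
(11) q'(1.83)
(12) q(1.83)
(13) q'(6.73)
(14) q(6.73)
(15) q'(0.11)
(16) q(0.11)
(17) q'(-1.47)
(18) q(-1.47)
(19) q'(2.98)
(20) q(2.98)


(1) = 1.93
(2) = -0.36
(3) = -69.17
(4) = 503.94
(5) = 40.47
(6) = 171.98
(7) = -15.80
(8) = 25.57
(9) = -15.56
(10) = 24.79
(11) = 10.60
(12) = 11.11
(13) = 33.83
(14) = 119.97
(15) = 2.45
(16) = -0.12
(17) = -5.04
(18) = 1.92
(19) = 16.06
(20) = 26.44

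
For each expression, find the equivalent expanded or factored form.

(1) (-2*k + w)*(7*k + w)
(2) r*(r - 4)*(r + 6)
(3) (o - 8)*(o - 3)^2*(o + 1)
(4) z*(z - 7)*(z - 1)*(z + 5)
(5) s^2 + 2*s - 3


(1) = -14*k^2 + 5*k*w + w^2
(2) = r^3 + 2*r^2 - 24*r
(3) = o^4 - 13*o^3 + 43*o^2 - 15*o - 72
(4) = z^4 - 3*z^3 - 33*z^2 + 35*z
(5) = (s - 1)*(s + 3)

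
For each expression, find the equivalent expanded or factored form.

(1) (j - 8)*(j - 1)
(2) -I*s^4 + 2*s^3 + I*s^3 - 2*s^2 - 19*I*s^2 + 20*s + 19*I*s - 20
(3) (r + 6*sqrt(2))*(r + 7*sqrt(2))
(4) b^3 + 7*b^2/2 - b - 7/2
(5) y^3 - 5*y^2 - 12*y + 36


(1) = j^2 - 9*j + 8
(2) = (s - 1)*(s - 4*I)*(s + 5*I)*(-I*s + 1)
(3) = r^2 + 13*sqrt(2)*r + 84
(4) = (b - 1)*(b + 1)*(b + 7/2)
(5) = (y - 6)*(y - 2)*(y + 3)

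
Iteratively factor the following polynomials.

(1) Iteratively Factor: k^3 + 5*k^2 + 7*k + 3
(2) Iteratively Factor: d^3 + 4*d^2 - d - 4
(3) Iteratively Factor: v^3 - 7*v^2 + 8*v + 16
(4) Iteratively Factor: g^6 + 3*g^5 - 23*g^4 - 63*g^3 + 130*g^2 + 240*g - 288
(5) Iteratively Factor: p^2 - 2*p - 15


(1) = (k + 1)*(k^2 + 4*k + 3) = (k + 1)^2*(k + 3)
(2) = (d + 1)*(d^2 + 3*d - 4) = (d - 1)*(d + 1)*(d + 4)
(3) = (v - 4)*(v^2 - 3*v - 4) = (v - 4)*(v + 1)*(v - 4)
(4) = (g + 4)*(g^5 - g^4 - 19*g^3 + 13*g^2 + 78*g - 72) = (g - 1)*(g + 4)*(g^4 - 19*g^2 - 6*g + 72) = (g - 1)*(g + 3)*(g + 4)*(g^3 - 3*g^2 - 10*g + 24) = (g - 1)*(g + 3)^2*(g + 4)*(g^2 - 6*g + 8) = (g - 2)*(g - 1)*(g + 3)^2*(g + 4)*(g - 4)
(5) = (p + 3)*(p - 5)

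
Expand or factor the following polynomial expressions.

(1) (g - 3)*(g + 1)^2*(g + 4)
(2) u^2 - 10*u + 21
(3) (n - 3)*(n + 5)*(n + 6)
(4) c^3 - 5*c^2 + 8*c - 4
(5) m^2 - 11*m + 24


(1) = g^4 + 3*g^3 - 9*g^2 - 23*g - 12
(2) = (u - 7)*(u - 3)
(3) = n^3 + 8*n^2 - 3*n - 90
(4) = (c - 2)^2*(c - 1)
(5) = (m - 8)*(m - 3)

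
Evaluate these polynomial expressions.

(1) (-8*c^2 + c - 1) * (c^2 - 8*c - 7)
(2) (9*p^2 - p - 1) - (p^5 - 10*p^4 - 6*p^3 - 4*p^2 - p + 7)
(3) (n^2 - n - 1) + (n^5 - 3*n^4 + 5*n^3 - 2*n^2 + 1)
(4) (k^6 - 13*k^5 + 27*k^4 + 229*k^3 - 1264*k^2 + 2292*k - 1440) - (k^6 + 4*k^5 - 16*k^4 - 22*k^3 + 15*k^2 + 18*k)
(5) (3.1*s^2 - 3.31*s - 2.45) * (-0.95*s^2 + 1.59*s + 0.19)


(1) = -8*c^4 + 65*c^3 + 47*c^2 + c + 7
(2) = -p^5 + 10*p^4 + 6*p^3 + 13*p^2 - 8
(3) = n^5 - 3*n^4 + 5*n^3 - n^2 - n
(4) = -17*k^5 + 43*k^4 + 251*k^3 - 1279*k^2 + 2274*k - 1440
(5) = -2.945*s^4 + 8.0735*s^3 - 2.3464*s^2 - 4.5244*s - 0.4655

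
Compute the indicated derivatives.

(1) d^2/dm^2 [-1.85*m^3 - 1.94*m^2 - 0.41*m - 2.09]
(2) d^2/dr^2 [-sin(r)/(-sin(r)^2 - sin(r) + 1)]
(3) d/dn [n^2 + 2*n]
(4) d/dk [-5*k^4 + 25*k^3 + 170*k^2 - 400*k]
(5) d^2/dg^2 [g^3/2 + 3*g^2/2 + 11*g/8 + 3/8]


(1) = -11.1*m - 3.88
(2) = (-sin(r)^5 + sin(r)^4 - 4*sin(r)^3 - sin(r)^2 + 5*sin(r) + 2)/(sin(r) - cos(r)^2)^3
(3) = 2*n + 2
(4) = -20*k^3 + 75*k^2 + 340*k - 400
(5) = 3*g + 3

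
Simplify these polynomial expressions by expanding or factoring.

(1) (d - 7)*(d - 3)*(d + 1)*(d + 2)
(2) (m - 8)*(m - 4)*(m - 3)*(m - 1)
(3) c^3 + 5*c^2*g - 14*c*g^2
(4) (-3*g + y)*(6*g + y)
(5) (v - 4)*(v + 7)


(1) = d^4 - 7*d^3 - 7*d^2 + 43*d + 42
(2) = m^4 - 16*m^3 + 83*m^2 - 164*m + 96
(3) = c*(c - 2*g)*(c + 7*g)
(4) = -18*g^2 + 3*g*y + y^2
(5) = v^2 + 3*v - 28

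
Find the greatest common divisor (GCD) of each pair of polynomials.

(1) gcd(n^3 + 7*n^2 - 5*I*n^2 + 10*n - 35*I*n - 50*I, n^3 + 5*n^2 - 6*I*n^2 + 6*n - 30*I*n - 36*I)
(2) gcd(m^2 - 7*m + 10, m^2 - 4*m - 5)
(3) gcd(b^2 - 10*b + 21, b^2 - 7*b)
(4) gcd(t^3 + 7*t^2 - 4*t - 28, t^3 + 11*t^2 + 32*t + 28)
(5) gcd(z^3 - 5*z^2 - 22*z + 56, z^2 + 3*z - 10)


(1) = gcd((n + 2)*(n + 5)*(n - 5*I), (n + 2)*(n + 3)*(n - 6*I)) = n + 2
(2) = gcd((m - 5)*(m - 2), (m - 5)*(m + 1)) = m - 5
(3) = b - 7
(4) = gcd((t - 2)*(t + 2)*(t + 7), (t + 2)^2*(t + 7)) = t^2 + 9*t + 14
(5) = z - 2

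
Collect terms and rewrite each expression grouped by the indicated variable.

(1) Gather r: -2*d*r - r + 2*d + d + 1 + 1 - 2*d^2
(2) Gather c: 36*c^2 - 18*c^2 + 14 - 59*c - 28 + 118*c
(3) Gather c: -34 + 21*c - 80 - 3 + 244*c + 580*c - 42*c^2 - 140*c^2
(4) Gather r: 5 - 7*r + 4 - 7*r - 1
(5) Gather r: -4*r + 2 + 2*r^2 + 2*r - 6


(1) = -2*d^2 + 3*d + r*(-2*d - 1) + 2
(2) = 18*c^2 + 59*c - 14
(3) = -182*c^2 + 845*c - 117
(4) = 8 - 14*r
(5) = 2*r^2 - 2*r - 4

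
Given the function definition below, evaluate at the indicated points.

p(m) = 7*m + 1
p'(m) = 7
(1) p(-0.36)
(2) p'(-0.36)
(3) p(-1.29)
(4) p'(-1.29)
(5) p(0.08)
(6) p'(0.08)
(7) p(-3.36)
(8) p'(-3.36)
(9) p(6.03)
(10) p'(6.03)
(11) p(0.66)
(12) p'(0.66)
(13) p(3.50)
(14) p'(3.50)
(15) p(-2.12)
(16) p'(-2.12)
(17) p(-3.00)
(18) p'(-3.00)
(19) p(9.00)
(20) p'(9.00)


(1) = -1.52
(2) = 7.00
(3) = -8.03
(4) = 7.00
(5) = 1.56
(6) = 7.00
(7) = -22.52
(8) = 7.00
(9) = 43.21
(10) = 7.00
(11) = 5.62
(12) = 7.00
(13) = 25.50
(14) = 7.00
(15) = -13.84
(16) = 7.00
(17) = -20.00
(18) = 7.00
(19) = 64.00
(20) = 7.00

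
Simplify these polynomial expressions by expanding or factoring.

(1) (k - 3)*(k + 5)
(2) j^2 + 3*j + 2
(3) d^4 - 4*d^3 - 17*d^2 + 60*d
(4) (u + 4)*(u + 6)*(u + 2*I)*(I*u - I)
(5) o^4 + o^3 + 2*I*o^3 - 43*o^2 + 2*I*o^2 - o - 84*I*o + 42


(1) = k^2 + 2*k - 15
(2) = (j + 1)*(j + 2)
(3) = d*(d - 5)*(d - 3)*(d + 4)
(4) = I*u^4 - 2*u^3 + 9*I*u^3 - 18*u^2 + 14*I*u^2 - 28*u - 24*I*u + 48
(5) = (o - 6)*(o + 7)*(o + I)^2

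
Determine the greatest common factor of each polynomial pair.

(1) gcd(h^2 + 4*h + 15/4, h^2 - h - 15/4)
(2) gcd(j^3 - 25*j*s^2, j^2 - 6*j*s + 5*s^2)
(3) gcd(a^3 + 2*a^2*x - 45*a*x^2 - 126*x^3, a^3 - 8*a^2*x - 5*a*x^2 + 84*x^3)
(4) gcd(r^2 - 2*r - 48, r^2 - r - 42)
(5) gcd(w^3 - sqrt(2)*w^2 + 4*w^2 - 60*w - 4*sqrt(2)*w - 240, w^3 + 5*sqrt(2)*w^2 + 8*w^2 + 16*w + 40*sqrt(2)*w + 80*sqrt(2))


(1) = h + 3/2
(2) = gcd(j*(j - 5*s)*(j + 5*s), (j - 5*s)*(j - s)) = -j + 5*s
(3) = -a^2 + 4*a*x + 21*x^2
(4) = gcd((r - 8)*(r + 6), (r - 7)*(r + 6)) = r + 6
(5) = w^2 + w*(4 + 5*sqrt(2)) + 20*sqrt(2)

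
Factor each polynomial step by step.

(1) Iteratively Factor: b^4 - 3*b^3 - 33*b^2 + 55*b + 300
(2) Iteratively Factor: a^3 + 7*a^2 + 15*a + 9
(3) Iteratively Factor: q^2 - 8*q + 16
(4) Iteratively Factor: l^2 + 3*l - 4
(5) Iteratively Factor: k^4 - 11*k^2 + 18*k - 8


(1) = (b + 3)*(b^3 - 6*b^2 - 15*b + 100) = (b + 3)*(b + 4)*(b^2 - 10*b + 25) = (b - 5)*(b + 3)*(b + 4)*(b - 5)
(2) = (a + 1)*(a^2 + 6*a + 9) = (a + 1)*(a + 3)*(a + 3)
(3) = (q - 4)*(q - 4)
(4) = (l + 4)*(l - 1)
(5) = (k + 4)*(k^3 - 4*k^2 + 5*k - 2) = (k - 2)*(k + 4)*(k^2 - 2*k + 1) = (k - 2)*(k - 1)*(k + 4)*(k - 1)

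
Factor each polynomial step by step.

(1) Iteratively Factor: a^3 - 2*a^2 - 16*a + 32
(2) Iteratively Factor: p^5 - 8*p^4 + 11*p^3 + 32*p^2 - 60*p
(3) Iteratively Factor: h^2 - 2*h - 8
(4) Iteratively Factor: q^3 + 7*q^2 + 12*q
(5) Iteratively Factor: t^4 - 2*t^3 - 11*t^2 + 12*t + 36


(1) = (a + 4)*(a^2 - 6*a + 8) = (a - 4)*(a + 4)*(a - 2)
(2) = (p)*(p^4 - 8*p^3 + 11*p^2 + 32*p - 60) = p*(p - 3)*(p^3 - 5*p^2 - 4*p + 20) = p*(p - 3)*(p - 2)*(p^2 - 3*p - 10) = p*(p - 5)*(p - 3)*(p - 2)*(p + 2)
(3) = (h - 4)*(h + 2)
(4) = (q + 3)*(q^2 + 4*q) = q*(q + 3)*(q + 4)
(5) = (t - 3)*(t^3 + t^2 - 8*t - 12) = (t - 3)*(t + 2)*(t^2 - t - 6) = (t - 3)*(t + 2)^2*(t - 3)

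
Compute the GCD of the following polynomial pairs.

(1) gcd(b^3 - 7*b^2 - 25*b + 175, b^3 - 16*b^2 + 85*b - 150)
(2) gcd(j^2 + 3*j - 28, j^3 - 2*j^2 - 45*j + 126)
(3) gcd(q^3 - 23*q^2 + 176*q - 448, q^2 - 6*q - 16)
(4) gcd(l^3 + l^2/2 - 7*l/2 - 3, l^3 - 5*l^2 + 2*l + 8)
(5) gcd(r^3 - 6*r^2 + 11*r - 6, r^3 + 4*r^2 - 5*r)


(1) = gcd((b - 7)*(b - 5)*(b + 5), (b - 6)*(b - 5)^2) = b - 5
(2) = j + 7
(3) = q - 8
(4) = gcd((l - 2)*(l + 1)*(l + 3/2), (l - 4)*(l - 2)*(l + 1)) = l^2 - l - 2
(5) = gcd((r - 3)*(r - 2)*(r - 1), r*(r - 1)*(r + 5)) = r - 1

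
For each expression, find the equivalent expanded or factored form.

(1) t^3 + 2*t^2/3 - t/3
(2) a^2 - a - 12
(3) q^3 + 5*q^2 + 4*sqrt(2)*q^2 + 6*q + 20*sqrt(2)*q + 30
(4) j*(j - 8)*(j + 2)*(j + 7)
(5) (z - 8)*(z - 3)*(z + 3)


(1) = t*(t - 1/3)*(t + 1)
(2) = (a - 4)*(a + 3)
(3) = (q + 5)*(q + sqrt(2))*(q + 3*sqrt(2))
(4) = j^4 + j^3 - 58*j^2 - 112*j
(5) = z^3 - 8*z^2 - 9*z + 72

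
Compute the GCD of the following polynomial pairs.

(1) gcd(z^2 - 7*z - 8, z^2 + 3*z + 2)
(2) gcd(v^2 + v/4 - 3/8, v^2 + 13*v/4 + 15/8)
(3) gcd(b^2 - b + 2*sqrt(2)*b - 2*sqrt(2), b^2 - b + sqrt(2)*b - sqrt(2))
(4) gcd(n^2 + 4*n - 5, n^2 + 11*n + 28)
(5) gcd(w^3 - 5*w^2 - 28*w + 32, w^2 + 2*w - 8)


(1) = gcd((z - 8)*(z + 1), (z + 1)*(z + 2)) = z + 1
(2) = gcd((v - 1/2)*(v + 3/4), (v + 3/4)*(v + 5/2)) = v + 3/4
(3) = b - 1
(4) = gcd((n - 1)*(n + 5), (n + 4)*(n + 7)) = 1
(5) = gcd((w - 8)*(w - 1)*(w + 4), (w - 2)*(w + 4)) = w + 4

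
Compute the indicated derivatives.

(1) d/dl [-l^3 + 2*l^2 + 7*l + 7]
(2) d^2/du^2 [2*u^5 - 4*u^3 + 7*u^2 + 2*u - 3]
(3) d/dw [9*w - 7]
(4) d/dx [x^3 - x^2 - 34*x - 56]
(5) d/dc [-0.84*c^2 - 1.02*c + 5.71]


(1) = -3*l^2 + 4*l + 7
(2) = 40*u^3 - 24*u + 14
(3) = 9
(4) = 3*x^2 - 2*x - 34
(5) = -1.68*c - 1.02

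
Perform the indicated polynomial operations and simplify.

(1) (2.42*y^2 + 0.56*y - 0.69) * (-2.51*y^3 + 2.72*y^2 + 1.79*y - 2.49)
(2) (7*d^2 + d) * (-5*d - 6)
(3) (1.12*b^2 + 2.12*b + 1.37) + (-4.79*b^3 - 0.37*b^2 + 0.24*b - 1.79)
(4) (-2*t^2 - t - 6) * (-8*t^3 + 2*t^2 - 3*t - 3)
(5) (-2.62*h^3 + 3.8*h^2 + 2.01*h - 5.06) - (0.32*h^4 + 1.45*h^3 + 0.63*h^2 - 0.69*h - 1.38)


(1) = -6.0742*y^5 + 5.1768*y^4 + 7.5869*y^3 - 6.9002*y^2 - 2.6295*y + 1.7181
(2) = -35*d^3 - 47*d^2 - 6*d
(3) = -4.79*b^3 + 0.75*b^2 + 2.36*b - 0.42
(4) = 16*t^5 + 4*t^4 + 52*t^3 - 3*t^2 + 21*t + 18
(5) = -0.32*h^4 - 4.07*h^3 + 3.17*h^2 + 2.7*h - 3.68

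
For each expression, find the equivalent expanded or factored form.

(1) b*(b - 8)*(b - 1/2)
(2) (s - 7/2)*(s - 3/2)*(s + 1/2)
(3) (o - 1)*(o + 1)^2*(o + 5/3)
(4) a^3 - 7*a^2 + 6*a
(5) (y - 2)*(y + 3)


(1) = b^3 - 17*b^2/2 + 4*b
(2) = s^3 - 9*s^2/2 + 11*s/4 + 21/8
(3) = o^4 + 8*o^3/3 + 2*o^2/3 - 8*o/3 - 5/3
(4) = a*(a - 6)*(a - 1)
(5) = y^2 + y - 6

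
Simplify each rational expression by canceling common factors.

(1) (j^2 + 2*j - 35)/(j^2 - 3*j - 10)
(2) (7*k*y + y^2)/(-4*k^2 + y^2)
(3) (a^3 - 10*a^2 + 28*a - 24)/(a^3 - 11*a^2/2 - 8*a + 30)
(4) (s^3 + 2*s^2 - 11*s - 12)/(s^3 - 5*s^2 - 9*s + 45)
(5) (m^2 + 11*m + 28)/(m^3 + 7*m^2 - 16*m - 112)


(1) = (j + 7)/(j + 2)
(2) = (7*k*y + y^2)/(-4*k^2 + y^2)
(3) = (2*a - 4)/(2*a + 5)
(4) = (s^2 + 5*s + 4)/(s^2 - 2*s - 15)
(5) = 1/(m - 4)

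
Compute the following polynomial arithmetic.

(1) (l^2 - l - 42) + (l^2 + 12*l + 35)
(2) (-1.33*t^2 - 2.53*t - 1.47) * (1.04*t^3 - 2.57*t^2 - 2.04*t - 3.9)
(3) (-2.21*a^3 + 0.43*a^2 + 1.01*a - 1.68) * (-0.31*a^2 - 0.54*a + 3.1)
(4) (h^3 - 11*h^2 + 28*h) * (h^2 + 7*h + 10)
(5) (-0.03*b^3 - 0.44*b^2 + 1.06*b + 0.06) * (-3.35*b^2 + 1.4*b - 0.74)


(1) = 2*l^2 + 11*l - 7
(2) = -1.3832*t^5 + 0.7869*t^4 + 7.6865*t^3 + 14.1261*t^2 + 12.8658*t + 5.733
(3) = 0.6851*a^5 + 1.0601*a^4 - 7.3963*a^3 + 1.3084*a^2 + 4.0382*a - 5.208
(4) = h^5 - 4*h^4 - 39*h^3 + 86*h^2 + 280*h
(5) = 0.1005*b^5 + 1.432*b^4 - 4.1448*b^3 + 1.6086*b^2 - 0.7004*b - 0.0444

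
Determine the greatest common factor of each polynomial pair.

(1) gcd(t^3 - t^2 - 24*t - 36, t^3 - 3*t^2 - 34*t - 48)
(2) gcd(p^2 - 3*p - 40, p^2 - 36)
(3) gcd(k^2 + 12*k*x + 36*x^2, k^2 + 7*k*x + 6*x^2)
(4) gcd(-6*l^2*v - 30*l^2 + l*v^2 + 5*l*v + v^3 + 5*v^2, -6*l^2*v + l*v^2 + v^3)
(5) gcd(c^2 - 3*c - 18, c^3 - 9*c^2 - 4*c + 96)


(1) = t^2 + 5*t + 6
(2) = gcd((p - 8)*(p + 5), (p - 6)*(p + 6)) = 1
(3) = gcd((k + 6*x)^2, (k + x)*(k + 6*x)) = k + 6*x
(4) = -6*l^2 + l*v + v^2
(5) = c + 3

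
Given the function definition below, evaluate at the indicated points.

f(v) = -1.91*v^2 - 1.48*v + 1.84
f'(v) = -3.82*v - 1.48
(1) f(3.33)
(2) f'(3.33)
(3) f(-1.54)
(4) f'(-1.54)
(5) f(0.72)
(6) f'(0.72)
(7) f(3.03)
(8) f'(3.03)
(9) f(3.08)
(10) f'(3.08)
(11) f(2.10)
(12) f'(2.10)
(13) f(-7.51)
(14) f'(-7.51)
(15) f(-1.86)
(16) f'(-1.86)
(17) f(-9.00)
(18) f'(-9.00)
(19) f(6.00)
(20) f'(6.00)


(1) = -24.27
(2) = -14.20
(3) = -0.41
(4) = 4.40
(5) = -0.22
(6) = -4.23
(7) = -20.18
(8) = -13.05
(9) = -20.84
(10) = -13.25
(11) = -9.69
(12) = -9.50
(13) = -94.77
(14) = 27.21
(15) = -2.02
(16) = 5.63
(17) = -139.55
(18) = 32.90
(19) = -75.80
(20) = -24.40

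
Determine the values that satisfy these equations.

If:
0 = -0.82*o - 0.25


Then:
o = -0.30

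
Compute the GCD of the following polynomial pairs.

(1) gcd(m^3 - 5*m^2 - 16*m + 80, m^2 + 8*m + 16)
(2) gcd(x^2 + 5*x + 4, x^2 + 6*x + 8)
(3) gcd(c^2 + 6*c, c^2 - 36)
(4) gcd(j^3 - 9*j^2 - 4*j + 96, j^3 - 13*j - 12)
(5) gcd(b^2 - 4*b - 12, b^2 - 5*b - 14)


(1) = gcd((m - 5)*(m - 4)*(m + 4), (m + 4)^2) = m + 4
(2) = gcd((x + 1)*(x + 4), (x + 2)*(x + 4)) = x + 4
(3) = gcd(c*(c + 6), (c - 6)*(c + 6)) = c + 6
(4) = gcd((j - 8)*(j - 4)*(j + 3), (j - 4)*(j + 1)*(j + 3)) = j^2 - j - 12
(5) = b + 2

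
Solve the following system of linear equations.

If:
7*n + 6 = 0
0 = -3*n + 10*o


Then:
n = -6/7
o = -9/35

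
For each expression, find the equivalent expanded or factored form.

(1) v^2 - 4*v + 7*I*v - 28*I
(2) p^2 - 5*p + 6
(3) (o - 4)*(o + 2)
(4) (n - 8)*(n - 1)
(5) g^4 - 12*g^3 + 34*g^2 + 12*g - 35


(1) = (v - 4)*(v + 7*I)
(2) = (p - 3)*(p - 2)
(3) = o^2 - 2*o - 8
(4) = n^2 - 9*n + 8
(5) = (g - 7)*(g - 5)*(g - 1)*(g + 1)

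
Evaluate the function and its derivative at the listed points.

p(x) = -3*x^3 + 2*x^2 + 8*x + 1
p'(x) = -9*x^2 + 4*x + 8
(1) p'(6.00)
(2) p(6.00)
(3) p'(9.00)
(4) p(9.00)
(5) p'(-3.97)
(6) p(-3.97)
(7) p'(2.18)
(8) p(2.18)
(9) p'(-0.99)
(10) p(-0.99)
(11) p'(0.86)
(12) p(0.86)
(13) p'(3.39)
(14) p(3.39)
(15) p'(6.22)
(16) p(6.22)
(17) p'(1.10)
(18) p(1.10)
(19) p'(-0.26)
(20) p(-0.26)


(1) = -292.00
(2) = -527.00
(3) = -685.00
(4) = -1952.00
(5) = -149.73
(6) = 188.47
(7) = -26.05
(8) = -3.14
(9) = -4.78
(10) = -2.05
(11) = 4.78
(12) = 7.45
(13) = -81.87
(14) = -65.77
(15) = -315.32
(16) = -593.79
(17) = 1.51
(18) = 8.23
(19) = 6.35
(20) = -0.89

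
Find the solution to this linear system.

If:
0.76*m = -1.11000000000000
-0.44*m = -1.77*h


Then:
h = -0.36
m = -1.46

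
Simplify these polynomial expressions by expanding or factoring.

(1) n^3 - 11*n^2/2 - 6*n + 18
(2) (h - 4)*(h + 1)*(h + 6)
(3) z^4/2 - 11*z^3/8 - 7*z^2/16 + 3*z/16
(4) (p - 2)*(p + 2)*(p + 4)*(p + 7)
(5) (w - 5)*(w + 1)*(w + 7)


(1) = (n - 6)*(n - 3/2)*(n + 2)
(2) = h^3 + 3*h^2 - 22*h - 24
(3) = z*(z/2 + 1/4)*(z - 3)*(z - 1/4)
(4) = p^4 + 11*p^3 + 24*p^2 - 44*p - 112
(5) = w^3 + 3*w^2 - 33*w - 35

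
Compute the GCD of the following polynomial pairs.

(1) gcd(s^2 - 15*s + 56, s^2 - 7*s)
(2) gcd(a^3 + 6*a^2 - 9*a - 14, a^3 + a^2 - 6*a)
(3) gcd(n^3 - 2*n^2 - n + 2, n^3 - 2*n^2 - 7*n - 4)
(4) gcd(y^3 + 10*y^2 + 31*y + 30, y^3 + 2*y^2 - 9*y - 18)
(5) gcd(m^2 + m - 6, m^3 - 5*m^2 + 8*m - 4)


(1) = gcd((s - 8)*(s - 7), s*(s - 7)) = s - 7
(2) = gcd((a - 2)*(a + 1)*(a + 7), a*(a - 2)*(a + 3)) = a - 2
(3) = n + 1
(4) = gcd((y + 2)*(y + 3)*(y + 5), (y - 3)*(y + 2)*(y + 3)) = y^2 + 5*y + 6
(5) = m - 2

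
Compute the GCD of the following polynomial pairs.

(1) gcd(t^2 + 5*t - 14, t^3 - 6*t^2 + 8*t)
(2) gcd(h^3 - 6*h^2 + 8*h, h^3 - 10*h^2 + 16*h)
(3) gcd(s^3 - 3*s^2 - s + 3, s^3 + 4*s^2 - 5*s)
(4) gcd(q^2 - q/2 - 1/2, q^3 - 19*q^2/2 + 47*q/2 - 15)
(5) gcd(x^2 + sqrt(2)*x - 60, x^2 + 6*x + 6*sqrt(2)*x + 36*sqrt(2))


(1) = t - 2
(2) = h^2 - 2*h
(3) = s - 1
(4) = q - 1
(5) = x + 6*sqrt(2)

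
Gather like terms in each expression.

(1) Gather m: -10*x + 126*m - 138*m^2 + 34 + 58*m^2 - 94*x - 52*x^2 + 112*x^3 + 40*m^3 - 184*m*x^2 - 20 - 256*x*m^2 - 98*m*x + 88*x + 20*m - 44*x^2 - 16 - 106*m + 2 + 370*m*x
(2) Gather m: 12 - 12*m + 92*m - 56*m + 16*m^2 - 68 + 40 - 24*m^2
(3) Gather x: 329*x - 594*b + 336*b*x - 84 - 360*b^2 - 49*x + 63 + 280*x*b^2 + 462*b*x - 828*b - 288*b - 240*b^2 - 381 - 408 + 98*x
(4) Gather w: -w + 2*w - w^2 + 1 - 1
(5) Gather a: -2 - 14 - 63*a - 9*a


(1) = 40*m^3 + m^2*(-256*x - 80) + m*(-184*x^2 + 272*x + 40) + 112*x^3 - 96*x^2 - 16*x
(2) = -8*m^2 + 24*m - 16
(3) = -600*b^2 - 1710*b + x*(280*b^2 + 798*b + 378) - 810
(4) = -w^2 + w
(5) = -72*a - 16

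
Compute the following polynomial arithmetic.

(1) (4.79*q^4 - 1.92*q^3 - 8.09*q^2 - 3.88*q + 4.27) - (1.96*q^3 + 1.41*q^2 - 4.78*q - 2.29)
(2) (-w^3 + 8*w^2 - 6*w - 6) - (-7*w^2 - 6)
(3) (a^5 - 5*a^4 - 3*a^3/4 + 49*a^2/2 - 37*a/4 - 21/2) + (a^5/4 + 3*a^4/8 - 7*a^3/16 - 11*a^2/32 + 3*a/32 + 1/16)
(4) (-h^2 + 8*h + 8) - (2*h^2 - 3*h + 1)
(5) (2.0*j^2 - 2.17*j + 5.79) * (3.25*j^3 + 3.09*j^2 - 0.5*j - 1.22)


(1) = 4.79*q^4 - 3.88*q^3 - 9.5*q^2 + 0.9*q + 6.56
(2) = -w^3 + 15*w^2 - 6*w
(3) = 5*a^5/4 - 37*a^4/8 - 19*a^3/16 + 773*a^2/32 - 293*a/32 - 167/16
(4) = -3*h^2 + 11*h + 7
(5) = 6.5*j^5 - 0.8725*j^4 + 11.1122*j^3 + 16.5361*j^2 - 0.2476*j - 7.0638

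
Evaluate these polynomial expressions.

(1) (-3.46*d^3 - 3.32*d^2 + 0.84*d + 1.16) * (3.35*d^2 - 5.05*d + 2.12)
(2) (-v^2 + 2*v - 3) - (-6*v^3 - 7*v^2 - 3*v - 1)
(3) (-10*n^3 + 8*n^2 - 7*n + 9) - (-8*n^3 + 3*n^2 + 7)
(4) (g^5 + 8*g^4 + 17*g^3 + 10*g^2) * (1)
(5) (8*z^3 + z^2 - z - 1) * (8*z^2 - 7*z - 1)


(1) = -11.591*d^5 + 6.351*d^4 + 12.2448*d^3 - 7.3944*d^2 - 4.0772*d + 2.4592
(2) = 6*v^3 + 6*v^2 + 5*v - 2
(3) = -2*n^3 + 5*n^2 - 7*n + 2
(4) = g^5 + 8*g^4 + 17*g^3 + 10*g^2
(5) = 64*z^5 - 48*z^4 - 23*z^3 - 2*z^2 + 8*z + 1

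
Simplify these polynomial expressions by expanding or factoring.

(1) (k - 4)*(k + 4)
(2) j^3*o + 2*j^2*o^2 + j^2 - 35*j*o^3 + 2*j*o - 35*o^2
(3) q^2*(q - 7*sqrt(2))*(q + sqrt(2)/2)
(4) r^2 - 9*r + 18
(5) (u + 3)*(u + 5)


(1) = k^2 - 16
(2) = (j - 5*o)*(j + 7*o)*(j*o + 1)
(3) = q^4 - 13*sqrt(2)*q^3/2 - 7*q^2
(4) = (r - 6)*(r - 3)
(5) = u^2 + 8*u + 15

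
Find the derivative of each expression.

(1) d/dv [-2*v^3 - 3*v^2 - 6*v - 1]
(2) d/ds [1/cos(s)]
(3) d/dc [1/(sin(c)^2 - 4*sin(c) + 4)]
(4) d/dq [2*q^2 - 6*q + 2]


(1) = -6*v^2 - 6*v - 6
(2) = sin(s)/cos(s)^2
(3) = -2*cos(c)/(sin(c) - 2)^3
(4) = 4*q - 6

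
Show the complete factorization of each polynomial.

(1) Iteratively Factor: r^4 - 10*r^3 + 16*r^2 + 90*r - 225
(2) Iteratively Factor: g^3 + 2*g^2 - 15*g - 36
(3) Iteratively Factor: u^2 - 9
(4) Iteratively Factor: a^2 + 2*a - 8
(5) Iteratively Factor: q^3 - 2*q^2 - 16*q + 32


(1) = (r - 3)*(r^3 - 7*r^2 - 5*r + 75) = (r - 3)*(r + 3)*(r^2 - 10*r + 25) = (r - 5)*(r - 3)*(r + 3)*(r - 5)
(2) = (g + 3)*(g^2 - g - 12) = (g + 3)^2*(g - 4)
(3) = (u - 3)*(u + 3)
(4) = (a + 4)*(a - 2)
(5) = (q - 4)*(q^2 + 2*q - 8) = (q - 4)*(q - 2)*(q + 4)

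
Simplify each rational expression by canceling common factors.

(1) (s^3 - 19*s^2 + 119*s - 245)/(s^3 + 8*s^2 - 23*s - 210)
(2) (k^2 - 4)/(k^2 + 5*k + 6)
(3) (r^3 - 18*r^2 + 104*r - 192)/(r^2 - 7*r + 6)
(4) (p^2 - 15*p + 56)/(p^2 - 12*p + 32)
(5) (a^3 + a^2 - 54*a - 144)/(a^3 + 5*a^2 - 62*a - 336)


(1) = (s^2 - 14*s + 49)/(s^2 + 13*s + 42)
(2) = (k - 2)/(k + 3)
(3) = (r^2 - 12*r + 32)/(r - 1)
(4) = (p - 7)/(p - 4)
(5) = (a + 3)/(a + 7)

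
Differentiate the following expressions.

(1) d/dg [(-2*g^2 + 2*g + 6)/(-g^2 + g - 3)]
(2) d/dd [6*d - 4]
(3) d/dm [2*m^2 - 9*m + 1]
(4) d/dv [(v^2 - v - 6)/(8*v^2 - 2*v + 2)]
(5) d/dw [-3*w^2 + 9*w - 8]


(1) = 12*(2*g - 1)/(g^2 - g + 3)^2
(2) = 6
(3) = 4*m - 9
(4) = (3*v^2 + 50*v - 7)/(2*(16*v^4 - 8*v^3 + 9*v^2 - 2*v + 1))
(5) = 9 - 6*w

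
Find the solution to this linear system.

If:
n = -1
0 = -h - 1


Then:
h = -1
n = -1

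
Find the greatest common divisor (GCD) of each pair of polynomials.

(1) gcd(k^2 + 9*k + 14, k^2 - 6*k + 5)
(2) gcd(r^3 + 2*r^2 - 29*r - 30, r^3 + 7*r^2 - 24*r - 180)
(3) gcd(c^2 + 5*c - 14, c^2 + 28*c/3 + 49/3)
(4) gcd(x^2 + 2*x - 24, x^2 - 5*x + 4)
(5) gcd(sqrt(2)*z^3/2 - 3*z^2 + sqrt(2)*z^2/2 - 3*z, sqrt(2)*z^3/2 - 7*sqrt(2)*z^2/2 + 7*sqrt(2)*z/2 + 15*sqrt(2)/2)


(1) = gcd((k + 2)*(k + 7), (k - 5)*(k - 1)) = 1
(2) = gcd((r - 5)*(r + 1)*(r + 6), (r - 5)*(r + 6)^2) = r^2 + r - 30
(3) = c + 7
(4) = x - 4
(5) = gcd(z*(z - 3*sqrt(2))*(sqrt(2)*z/2 + sqrt(2)/2), (z - 5)*(z - 3)*(sqrt(2)*z/2 + sqrt(2)/2)) = z + 1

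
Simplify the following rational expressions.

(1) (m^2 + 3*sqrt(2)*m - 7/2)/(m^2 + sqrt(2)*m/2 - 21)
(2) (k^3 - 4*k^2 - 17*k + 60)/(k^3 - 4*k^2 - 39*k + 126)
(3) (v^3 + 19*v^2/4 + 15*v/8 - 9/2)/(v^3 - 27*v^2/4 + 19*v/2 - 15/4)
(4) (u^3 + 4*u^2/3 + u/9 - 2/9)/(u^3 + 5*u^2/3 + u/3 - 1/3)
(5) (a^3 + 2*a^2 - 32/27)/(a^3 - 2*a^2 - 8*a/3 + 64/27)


(1) = (4*m - 2*sqrt(2))/(4*m - 12*sqrt(2))
(2) = (k^2 - k - 20)/(k^2 - k - 42)
(3) = (2*v^2 + 11*v + 12)/(2*v^2 - 12*v + 10)
(4) = (3*u + 2)/(3*u + 3)
(5) = (3*a + 4)/(3*a - 8)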